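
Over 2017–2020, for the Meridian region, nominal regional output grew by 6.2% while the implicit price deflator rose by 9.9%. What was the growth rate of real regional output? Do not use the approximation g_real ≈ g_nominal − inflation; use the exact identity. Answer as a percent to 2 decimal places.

(1 + g_nom) = (1 + g_real)(1 + π), so g_real = 1.0620 / 1.0990 − 1 = -0.03367.

-3.37%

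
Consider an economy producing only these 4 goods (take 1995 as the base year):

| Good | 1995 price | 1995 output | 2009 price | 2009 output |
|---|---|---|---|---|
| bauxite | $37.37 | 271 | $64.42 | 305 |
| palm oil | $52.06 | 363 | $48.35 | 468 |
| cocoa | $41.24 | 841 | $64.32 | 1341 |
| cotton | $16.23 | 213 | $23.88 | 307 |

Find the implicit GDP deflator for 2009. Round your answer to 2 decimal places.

141.45

Nominal GDP 2009 = 64.42·305 + 48.35·468 + 64.32·1341 + 23.88·307 = 135860.18.
Real GDP 2009 (at 1995 prices) = 37.37·305 + 52.06·468 + 41.24·1341 + 16.23·307 = 96047.38.
Deflator = Nominal/Real × 100 = 135860.18/96047.38 × 100 = 141.451.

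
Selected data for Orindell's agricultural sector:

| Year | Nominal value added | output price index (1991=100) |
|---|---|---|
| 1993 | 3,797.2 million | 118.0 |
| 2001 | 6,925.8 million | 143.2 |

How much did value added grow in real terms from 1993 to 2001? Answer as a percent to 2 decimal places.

Real value added 1993 = 3797.2 / 1.180 = 3217.97.
Real value added 2001 = 6925.8 / 1.432 = 4836.45.
Real growth = 4836.45 / 3217.97 − 1 = 0.5030.

50.30%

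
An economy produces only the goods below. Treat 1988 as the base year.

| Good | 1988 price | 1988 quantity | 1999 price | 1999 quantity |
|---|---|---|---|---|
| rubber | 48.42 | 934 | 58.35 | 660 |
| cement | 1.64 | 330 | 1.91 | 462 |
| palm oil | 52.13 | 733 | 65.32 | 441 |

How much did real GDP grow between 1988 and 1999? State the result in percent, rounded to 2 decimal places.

-33.67%

Real GDP 1988 = Nominal GDP 1988 = 48.42·934 + 1.64·330 + 52.13·733 = 83976.77.
Real GDP 1999 (at 1988 prices) = 48.42·660 + 1.64·462 + 52.13·441 = 55704.21.
Real growth = 55704.21/83976.77 − 1 = -0.3367.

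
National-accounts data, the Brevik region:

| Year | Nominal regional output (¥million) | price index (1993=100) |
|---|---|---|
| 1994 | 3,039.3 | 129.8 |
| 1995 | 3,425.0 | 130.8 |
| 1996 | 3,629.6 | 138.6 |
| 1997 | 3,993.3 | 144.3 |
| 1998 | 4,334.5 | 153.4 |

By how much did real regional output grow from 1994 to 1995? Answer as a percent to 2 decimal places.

11.83%

Real regional output 1994 = 3039.3/1.298 = 2341.53.
Real regional output 1995 = 3425.0/1.308 = 2618.50.
Change = 2618.50/2341.53 − 1 = 0.1183.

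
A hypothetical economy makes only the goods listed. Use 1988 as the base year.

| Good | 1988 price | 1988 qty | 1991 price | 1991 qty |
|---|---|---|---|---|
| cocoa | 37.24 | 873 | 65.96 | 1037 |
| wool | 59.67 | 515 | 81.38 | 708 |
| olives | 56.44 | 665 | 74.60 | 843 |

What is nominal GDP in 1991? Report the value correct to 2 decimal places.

188905.36

Nominal GDP 1991 = Σ (p_1991 × q_1991) = 65.96·1037 + 81.38·708 + 74.60·843 = 188905.36.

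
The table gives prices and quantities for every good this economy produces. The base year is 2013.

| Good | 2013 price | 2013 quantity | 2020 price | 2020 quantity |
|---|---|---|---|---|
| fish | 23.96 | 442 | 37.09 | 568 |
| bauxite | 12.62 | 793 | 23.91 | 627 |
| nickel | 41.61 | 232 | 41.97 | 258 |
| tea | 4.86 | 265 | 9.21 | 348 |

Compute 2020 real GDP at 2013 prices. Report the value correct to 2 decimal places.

Real GDP 2020 = Σ (p_2013 × q_2020) = 23.96·568 + 12.62·627 + 41.61·258 + 4.86·348 = 33948.68.

33948.68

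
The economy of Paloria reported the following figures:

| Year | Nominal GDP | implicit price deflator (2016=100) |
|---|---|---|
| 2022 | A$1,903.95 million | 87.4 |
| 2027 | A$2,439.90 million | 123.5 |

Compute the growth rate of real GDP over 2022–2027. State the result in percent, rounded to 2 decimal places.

Deflate each year: 2022 → 1903.95/0.874 = 2178.43; 2027 → 2439.90/1.235 = 1975.63.
So real GDP changed by 1975.63/2178.43 − 1 = -0.0931, i.e. -9.31%.

-9.31%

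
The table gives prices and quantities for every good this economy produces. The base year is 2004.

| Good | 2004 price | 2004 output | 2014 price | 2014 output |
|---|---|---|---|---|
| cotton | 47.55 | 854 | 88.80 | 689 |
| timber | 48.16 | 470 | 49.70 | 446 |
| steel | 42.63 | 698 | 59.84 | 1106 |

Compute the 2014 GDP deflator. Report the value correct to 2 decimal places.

147.48

Nominal GDP 2014 = 88.80·689 + 49.70·446 + 59.84·1106 = 149532.44.
Real GDP 2014 (at 2004 prices) = 47.55·689 + 48.16·446 + 42.63·1106 = 101390.09.
Deflator = Nominal/Real × 100 = 149532.44/101390.09 × 100 = 147.482.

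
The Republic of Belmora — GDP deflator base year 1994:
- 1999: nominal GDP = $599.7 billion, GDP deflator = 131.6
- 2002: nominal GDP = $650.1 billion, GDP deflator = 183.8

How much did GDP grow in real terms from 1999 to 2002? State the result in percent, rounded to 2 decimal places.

Deflate each year: 1999 → 599.7/1.316 = 455.70; 2002 → 650.1/1.838 = 353.70.
So real GDP changed by 353.70/455.70 − 1 = -0.2238, i.e. -22.38%.

-22.38%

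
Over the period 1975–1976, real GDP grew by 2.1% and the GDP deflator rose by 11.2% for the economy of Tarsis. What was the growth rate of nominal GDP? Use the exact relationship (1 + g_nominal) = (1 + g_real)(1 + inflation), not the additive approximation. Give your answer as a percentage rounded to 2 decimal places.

13.54%

(1 + g_nom) = (1 + g_real)(1 + π) = 1.0210 × 1.1120 = 1.13535.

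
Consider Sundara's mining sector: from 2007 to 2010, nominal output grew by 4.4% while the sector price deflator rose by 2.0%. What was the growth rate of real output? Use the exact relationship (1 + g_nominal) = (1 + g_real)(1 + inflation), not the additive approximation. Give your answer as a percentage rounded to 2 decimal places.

2.35%

(1 + g_nom) = (1 + g_real)(1 + π), so g_real = 1.0440 / 1.0200 − 1 = 0.02353.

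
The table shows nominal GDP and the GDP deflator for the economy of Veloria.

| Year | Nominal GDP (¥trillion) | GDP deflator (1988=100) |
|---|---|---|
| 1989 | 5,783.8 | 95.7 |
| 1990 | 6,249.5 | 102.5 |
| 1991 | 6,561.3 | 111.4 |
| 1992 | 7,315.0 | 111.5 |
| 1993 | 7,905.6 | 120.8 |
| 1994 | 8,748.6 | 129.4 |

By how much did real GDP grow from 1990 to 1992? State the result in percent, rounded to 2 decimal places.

7.60%

Real GDP 1990 = 6249.5/1.025 = 6097.07.
Real GDP 1992 = 7315.0/1.115 = 6560.54.
Change = 6560.54/6097.07 − 1 = 0.0760.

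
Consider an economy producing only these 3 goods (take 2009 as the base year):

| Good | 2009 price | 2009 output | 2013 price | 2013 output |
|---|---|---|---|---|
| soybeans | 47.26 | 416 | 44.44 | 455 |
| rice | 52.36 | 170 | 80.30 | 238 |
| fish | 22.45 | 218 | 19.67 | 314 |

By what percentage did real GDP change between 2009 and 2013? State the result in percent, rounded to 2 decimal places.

Real GDP 2009 = Nominal GDP 2009 = 47.26·416 + 52.36·170 + 22.45·218 = 33455.46.
Real GDP 2013 (at 2009 prices) = 47.26·455 + 52.36·238 + 22.45·314 = 41014.28.
Real growth = 41014.28/33455.46 − 1 = 0.2259.

22.59%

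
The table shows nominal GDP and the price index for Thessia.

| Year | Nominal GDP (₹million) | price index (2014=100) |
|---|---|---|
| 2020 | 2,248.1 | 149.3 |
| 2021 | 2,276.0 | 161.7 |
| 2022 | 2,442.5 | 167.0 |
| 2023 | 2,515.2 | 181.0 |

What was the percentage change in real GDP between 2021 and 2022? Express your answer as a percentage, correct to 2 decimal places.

Real GDP 2021 = 2276.0/1.617 = 1407.54.
Real GDP 2022 = 2442.5/1.670 = 1462.57.
Change = 1462.57/1407.54 − 1 = 0.0391.

3.91%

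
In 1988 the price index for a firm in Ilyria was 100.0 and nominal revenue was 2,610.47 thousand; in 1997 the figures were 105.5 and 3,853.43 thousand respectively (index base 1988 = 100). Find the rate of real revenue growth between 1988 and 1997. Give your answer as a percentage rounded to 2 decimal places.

Real revenue 1988 = 2610.47 / 1.000 = 2610.47.
Real revenue 1997 = 3853.43 / 1.055 = 3652.54.
Real growth = 3652.54 / 2610.47 − 1 = 0.3992.

39.92%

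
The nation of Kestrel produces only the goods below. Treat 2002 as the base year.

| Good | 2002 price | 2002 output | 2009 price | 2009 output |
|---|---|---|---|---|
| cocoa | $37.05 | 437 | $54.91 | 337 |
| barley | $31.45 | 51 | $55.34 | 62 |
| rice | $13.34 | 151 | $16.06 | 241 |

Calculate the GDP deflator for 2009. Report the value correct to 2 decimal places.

Nominal GDP 2009 = 54.91·337 + 55.34·62 + 16.06·241 = 25806.21.
Real GDP 2009 (at 2002 prices) = 37.05·337 + 31.45·62 + 13.34·241 = 17650.69.
Deflator = Nominal/Real × 100 = 25806.21/17650.69 × 100 = 146.205.

146.21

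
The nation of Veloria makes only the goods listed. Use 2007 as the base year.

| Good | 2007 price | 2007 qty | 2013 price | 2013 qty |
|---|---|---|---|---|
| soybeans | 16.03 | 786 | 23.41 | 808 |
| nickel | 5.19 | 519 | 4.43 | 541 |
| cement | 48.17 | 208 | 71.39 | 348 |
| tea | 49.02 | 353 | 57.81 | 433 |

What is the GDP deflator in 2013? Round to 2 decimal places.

Nominal GDP 2013 = 23.41·808 + 4.43·541 + 71.39·348 + 57.81·433 = 71187.36.
Real GDP 2013 (at 2007 prices) = 16.03·808 + 5.19·541 + 48.17·348 + 49.02·433 = 53748.85.
Deflator = Nominal/Real × 100 = 71187.36/53748.85 × 100 = 132.444.

132.44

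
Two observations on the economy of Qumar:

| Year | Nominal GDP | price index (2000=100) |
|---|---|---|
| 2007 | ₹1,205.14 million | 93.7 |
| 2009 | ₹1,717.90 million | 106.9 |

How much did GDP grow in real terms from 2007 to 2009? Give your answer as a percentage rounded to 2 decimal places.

24.95%

Deflate each year: 2007 → 1205.14/0.937 = 1286.17; 2009 → 1717.90/1.069 = 1607.02.
So real GDP changed by 1607.02/1286.17 − 1 = 0.2495, i.e. 24.95%.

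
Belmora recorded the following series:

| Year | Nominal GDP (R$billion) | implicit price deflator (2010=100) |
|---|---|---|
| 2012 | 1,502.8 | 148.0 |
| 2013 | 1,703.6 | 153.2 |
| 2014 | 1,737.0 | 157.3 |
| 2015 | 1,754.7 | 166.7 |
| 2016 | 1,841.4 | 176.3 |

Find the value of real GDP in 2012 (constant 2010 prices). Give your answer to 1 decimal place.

R$1,015.4 billion

Real GDP 2012 = 1502.8 / 1.480 = 1015.41.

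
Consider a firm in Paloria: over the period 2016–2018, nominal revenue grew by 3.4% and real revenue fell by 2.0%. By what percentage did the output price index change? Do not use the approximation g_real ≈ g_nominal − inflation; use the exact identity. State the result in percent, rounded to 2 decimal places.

5.51%

(1 + g_nom) = (1 + g_real)(1 + π), so π = 1.0340 / 0.9800 − 1 = 0.05510.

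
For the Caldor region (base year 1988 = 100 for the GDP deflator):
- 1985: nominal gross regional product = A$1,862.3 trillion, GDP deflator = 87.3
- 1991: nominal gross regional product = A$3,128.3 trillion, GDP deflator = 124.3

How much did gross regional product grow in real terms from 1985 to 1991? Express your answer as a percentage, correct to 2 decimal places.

17.98%

Real gross regional product 1985 = 1862.3 / 0.873 = 2133.22.
Real gross regional product 1991 = 3128.3 / 1.243 = 2516.73.
Real growth = 2516.73 / 2133.22 − 1 = 0.1798.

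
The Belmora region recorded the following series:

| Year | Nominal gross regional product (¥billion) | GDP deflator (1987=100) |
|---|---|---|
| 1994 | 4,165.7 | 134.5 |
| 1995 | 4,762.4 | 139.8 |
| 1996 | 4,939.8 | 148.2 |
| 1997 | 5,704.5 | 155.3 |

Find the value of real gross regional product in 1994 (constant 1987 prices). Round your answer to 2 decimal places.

Real gross regional product 1994 = 4165.7 / 1.345 = 3097.17.

¥3,097.17 billion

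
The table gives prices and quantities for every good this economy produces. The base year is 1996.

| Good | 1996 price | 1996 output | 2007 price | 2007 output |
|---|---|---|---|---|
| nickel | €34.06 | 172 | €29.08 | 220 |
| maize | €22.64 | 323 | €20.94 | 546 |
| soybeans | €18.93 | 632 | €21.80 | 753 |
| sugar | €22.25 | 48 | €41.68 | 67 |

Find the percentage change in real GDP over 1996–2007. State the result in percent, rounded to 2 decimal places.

Real GDP 1996 = Nominal GDP 1996 = 34.06·172 + 22.64·323 + 18.93·632 + 22.25·48 = 26202.80.
Real GDP 2007 (at 1996 prices) = 34.06·220 + 22.64·546 + 18.93·753 + 22.25·67 = 35599.68.
Real growth = 35599.68/26202.80 − 1 = 0.3586.

35.86%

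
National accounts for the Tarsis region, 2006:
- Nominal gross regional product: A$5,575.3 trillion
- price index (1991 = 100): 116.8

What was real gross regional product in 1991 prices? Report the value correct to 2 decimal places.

Real gross regional product = Nominal / (price index/100) = 5575.3 / 1.168 = 4773.37.

A$4,773.37 trillion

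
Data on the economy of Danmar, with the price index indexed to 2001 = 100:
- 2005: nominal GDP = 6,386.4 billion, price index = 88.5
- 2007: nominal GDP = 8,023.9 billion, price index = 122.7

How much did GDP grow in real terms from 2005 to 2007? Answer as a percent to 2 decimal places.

-9.38%

Deflate each year: 2005 → 6386.4/0.885 = 7216.27; 2007 → 8023.9/1.227 = 6539.45.
So real GDP changed by 6539.45/7216.27 − 1 = -0.0938, i.e. -9.38%.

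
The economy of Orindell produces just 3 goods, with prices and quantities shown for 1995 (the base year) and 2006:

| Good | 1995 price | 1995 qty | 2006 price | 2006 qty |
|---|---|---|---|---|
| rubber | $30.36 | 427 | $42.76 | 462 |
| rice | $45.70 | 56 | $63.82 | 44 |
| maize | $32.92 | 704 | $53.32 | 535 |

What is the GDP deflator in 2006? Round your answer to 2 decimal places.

151.83

Nominal GDP 2006 = 42.76·462 + 63.82·44 + 53.32·535 = 51089.40.
Real GDP 2006 (at 1995 prices) = 30.36·462 + 45.70·44 + 32.92·535 = 33649.32.
Deflator = Nominal/Real × 100 = 51089.40/33649.32 × 100 = 151.829.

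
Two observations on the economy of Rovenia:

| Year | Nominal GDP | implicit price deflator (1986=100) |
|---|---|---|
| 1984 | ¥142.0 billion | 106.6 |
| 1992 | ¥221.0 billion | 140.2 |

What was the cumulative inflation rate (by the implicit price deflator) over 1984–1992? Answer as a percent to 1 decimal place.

Price-level change = 140.2 / 106.6 − 1 = 0.3152.

31.5%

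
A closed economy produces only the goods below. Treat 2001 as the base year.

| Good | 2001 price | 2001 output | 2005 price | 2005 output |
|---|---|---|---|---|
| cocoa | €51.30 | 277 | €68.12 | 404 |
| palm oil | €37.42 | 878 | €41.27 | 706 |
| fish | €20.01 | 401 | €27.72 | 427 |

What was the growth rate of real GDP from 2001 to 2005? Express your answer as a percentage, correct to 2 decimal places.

Real GDP 2001 = Nominal GDP 2001 = 51.30·277 + 37.42·878 + 20.01·401 = 55088.87.
Real GDP 2005 (at 2001 prices) = 51.30·404 + 37.42·706 + 20.01·427 = 55687.99.
Real growth = 55687.99/55088.87 − 1 = 0.0109.

1.09%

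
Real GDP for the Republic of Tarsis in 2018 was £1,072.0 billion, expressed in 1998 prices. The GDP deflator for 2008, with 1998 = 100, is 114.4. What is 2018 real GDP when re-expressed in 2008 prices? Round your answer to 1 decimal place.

£1,226.4 billion

Real GDP in 2008 prices = Real GDP in 1998 prices × (P_2008/P_1998) = 1072.0 × 1.144 = 1226.37.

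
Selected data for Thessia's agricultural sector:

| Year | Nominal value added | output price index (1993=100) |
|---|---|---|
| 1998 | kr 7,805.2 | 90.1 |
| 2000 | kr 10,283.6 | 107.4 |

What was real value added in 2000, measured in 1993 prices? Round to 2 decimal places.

kr 9,575.05

Real value added = Nominal / (output price index/100) = 10283.6 / 1.074 = 9575.05.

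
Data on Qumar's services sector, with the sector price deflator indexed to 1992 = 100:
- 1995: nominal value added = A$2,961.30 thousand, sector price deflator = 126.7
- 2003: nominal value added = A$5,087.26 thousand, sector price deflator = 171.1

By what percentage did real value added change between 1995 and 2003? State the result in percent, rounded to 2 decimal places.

Real value added 1995 = 2961.30 / 1.267 = 2337.25.
Real value added 2003 = 5087.26 / 1.711 = 2973.27.
Real growth = 2973.27 / 2337.25 − 1 = 0.2721.

27.21%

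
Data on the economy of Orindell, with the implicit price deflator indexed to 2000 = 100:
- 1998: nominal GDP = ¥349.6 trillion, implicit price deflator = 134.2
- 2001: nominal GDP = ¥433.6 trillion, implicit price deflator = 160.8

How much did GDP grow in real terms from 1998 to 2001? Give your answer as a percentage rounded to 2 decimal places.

Real GDP 1998 = 349.6 / 1.342 = 260.51.
Real GDP 2001 = 433.6 / 1.608 = 269.65.
Real growth = 269.65 / 260.51 − 1 = 0.0351.

3.51%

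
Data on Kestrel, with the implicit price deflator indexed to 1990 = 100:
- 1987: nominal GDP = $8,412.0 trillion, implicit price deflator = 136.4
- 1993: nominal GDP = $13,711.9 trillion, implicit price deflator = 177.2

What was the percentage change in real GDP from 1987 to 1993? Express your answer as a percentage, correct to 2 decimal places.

25.47%

Real GDP 1987 = 8412.0 / 1.364 = 6167.16.
Real GDP 1993 = 13711.9 / 1.772 = 7738.09.
Real growth = 7738.09 / 6167.16 − 1 = 0.2547.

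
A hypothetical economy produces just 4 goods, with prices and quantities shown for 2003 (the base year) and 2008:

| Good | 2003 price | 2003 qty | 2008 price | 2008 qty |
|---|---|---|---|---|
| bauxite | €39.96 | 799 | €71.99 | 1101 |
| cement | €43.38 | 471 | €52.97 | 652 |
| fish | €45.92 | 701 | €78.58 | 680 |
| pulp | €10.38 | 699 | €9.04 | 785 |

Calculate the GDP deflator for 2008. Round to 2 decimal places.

Nominal GDP 2008 = 71.99·1101 + 52.97·652 + 78.58·680 + 9.04·785 = 174328.23.
Real GDP 2008 (at 2003 prices) = 39.96·1101 + 43.38·652 + 45.92·680 + 10.38·785 = 111653.62.
Deflator = Nominal/Real × 100 = 174328.23/111653.62 × 100 = 156.133.

156.13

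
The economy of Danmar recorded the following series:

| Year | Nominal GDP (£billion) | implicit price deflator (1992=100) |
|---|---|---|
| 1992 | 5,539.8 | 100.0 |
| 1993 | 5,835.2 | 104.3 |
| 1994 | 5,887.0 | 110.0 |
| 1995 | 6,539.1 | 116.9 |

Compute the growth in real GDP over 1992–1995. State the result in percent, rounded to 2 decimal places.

0.97%

Real GDP 1992 = 5539.8/1.000 = 5539.80.
Real GDP 1995 = 6539.1/1.169 = 5593.76.
Change = 5593.76/5539.80 − 1 = 0.0097.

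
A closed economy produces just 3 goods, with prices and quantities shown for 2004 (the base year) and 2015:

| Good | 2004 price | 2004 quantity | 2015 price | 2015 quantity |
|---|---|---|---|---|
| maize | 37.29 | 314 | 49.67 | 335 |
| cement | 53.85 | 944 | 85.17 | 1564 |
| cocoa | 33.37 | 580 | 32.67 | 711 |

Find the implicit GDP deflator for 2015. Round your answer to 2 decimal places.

Nominal GDP 2015 = 49.67·335 + 85.17·1564 + 32.67·711 = 173073.70.
Real GDP 2015 (at 2004 prices) = 37.29·335 + 53.85·1564 + 33.37·711 = 120439.62.
Deflator = Nominal/Real × 100 = 173073.70/120439.62 × 100 = 143.702.

143.70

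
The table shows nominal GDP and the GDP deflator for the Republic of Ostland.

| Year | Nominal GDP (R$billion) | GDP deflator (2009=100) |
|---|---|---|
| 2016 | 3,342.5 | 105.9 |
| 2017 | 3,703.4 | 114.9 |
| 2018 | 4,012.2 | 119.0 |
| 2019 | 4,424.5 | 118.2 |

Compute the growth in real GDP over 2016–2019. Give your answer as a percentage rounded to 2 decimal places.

18.60%

Real GDP 2016 = 3342.5/1.059 = 3156.28.
Real GDP 2019 = 4424.5/1.182 = 3743.23.
Change = 3743.23/3156.28 − 1 = 0.1860.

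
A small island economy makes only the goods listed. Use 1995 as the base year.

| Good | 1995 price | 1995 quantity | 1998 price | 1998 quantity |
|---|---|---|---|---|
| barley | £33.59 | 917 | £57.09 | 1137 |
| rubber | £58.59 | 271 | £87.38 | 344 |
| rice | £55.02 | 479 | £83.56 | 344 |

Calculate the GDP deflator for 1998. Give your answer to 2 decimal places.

Nominal GDP 1998 = 57.09·1137 + 87.38·344 + 83.56·344 = 123714.69.
Real GDP 1998 (at 1995 prices) = 33.59·1137 + 58.59·344 + 55.02·344 = 77273.67.
Deflator = Nominal/Real × 100 = 123714.69/77273.67 × 100 = 160.099.

160.10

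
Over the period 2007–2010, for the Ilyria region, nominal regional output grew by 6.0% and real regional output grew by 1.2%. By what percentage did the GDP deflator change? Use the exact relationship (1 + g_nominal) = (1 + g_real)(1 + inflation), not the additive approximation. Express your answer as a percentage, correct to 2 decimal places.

(1 + g_nom) = (1 + g_real)(1 + π), so π = 1.0600 / 1.0120 − 1 = 0.04743.

4.74%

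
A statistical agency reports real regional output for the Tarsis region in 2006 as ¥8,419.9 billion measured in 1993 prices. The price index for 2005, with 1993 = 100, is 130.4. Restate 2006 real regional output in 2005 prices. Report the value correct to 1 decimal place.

¥10,979.5 billion

Real regional output in 2005 prices = Real regional output in 1993 prices × (P_2005/P_1993) = 8419.9 × 1.304 = 10979.55.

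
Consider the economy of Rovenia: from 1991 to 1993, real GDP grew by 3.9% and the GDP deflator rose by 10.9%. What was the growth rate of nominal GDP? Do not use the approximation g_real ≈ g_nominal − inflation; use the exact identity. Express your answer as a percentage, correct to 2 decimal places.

(1 + g_nom) = (1 + g_real)(1 + π) = 1.0390 × 1.1090 = 1.15225.

15.23%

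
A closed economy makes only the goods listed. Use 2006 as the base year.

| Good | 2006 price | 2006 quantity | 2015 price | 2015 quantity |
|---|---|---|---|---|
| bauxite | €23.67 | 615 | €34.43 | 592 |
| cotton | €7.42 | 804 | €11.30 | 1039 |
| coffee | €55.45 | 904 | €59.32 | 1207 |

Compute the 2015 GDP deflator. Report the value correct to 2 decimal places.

117.00

Nominal GDP 2015 = 34.43·592 + 11.30·1039 + 59.32·1207 = 103722.50.
Real GDP 2015 (at 2006 prices) = 23.67·592 + 7.42·1039 + 55.45·1207 = 88650.17.
Deflator = Nominal/Real × 100 = 103722.50/88650.17 × 100 = 117.002.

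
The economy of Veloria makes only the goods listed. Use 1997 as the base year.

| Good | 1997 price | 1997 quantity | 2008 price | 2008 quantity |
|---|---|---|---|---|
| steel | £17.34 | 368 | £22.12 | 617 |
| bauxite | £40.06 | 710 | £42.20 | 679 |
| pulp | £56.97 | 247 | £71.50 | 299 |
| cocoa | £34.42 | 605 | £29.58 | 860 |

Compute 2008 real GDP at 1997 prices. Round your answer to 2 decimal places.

£84534.75

Real GDP 2008 = Σ (p_1997 × q_2008) = 17.34·617 + 40.06·679 + 56.97·299 + 34.42·860 = 84534.75.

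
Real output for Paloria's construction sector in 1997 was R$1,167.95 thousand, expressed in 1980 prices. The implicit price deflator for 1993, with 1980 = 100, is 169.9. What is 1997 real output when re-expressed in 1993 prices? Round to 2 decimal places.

R$1,984.35 thousand

Real output in 1993 prices = Real output in 1980 prices × (P_1993/P_1980) = 1167.95 × 1.699 = 1984.35.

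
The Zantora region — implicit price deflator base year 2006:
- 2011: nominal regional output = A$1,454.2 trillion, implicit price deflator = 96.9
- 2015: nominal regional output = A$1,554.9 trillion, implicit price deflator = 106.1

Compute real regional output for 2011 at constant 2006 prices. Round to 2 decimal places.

A$1,500.72 trillion

Real regional output = Nominal / (implicit price deflator/100) = 1454.2 / 0.969 = 1500.72.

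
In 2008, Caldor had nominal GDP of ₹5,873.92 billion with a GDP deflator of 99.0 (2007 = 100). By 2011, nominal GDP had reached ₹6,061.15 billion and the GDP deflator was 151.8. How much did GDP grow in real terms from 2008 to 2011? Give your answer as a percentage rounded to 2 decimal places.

Deflate each year: 2008 → 5873.92/0.990 = 5933.25; 2011 → 6061.15/1.518 = 3992.85.
So real GDP changed by 3992.85/5933.25 − 1 = -0.3270, i.e. -32.70%.

-32.70%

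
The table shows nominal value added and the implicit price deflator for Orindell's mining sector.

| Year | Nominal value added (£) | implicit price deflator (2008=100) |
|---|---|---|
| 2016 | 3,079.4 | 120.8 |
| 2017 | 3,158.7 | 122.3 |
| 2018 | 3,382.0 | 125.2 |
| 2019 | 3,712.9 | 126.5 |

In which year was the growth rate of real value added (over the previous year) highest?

2017: real = 3158.7/1.223 = 2582.75; growth vs 2016 (2549.17) = 1.32%.
2018: real = 3382.0/1.252 = 2701.28; growth vs 2017 (2582.75) = 4.59%.
2019: real = 3712.9/1.265 = 2935.10; growth vs 2018 (2701.28) = 8.66%.

2019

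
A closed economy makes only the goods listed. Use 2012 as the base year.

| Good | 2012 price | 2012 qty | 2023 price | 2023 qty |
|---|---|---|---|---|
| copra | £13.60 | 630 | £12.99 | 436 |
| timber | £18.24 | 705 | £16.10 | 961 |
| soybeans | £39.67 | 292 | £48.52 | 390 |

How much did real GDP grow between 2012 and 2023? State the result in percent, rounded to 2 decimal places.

17.93%

Real GDP 2012 = Nominal GDP 2012 = 13.60·630 + 18.24·705 + 39.67·292 = 33010.84.
Real GDP 2023 (at 2012 prices) = 13.60·436 + 18.24·961 + 39.67·390 = 38929.54.
Real growth = 38929.54/33010.84 − 1 = 0.1793.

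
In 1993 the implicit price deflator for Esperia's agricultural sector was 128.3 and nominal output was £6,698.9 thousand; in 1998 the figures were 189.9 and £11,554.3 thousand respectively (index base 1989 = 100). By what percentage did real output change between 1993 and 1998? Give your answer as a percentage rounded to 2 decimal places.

Deflate each year: 1993 → 6698.9/1.283 = 5221.28; 1998 → 11554.3/1.899 = 6084.41.
So real output changed by 6084.41/5221.28 − 1 = 0.1653, i.e. 16.53%.

16.53%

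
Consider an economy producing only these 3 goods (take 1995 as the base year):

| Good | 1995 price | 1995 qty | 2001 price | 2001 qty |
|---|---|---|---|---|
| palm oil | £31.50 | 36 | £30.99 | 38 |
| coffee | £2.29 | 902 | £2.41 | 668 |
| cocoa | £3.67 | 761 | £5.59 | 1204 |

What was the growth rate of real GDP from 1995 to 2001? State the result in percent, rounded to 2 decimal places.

Real GDP 1995 = Nominal GDP 1995 = 31.50·36 + 2.29·902 + 3.67·761 = 5992.45.
Real GDP 2001 (at 1995 prices) = 31.50·38 + 2.29·668 + 3.67·1204 = 7145.40.
Real growth = 7145.40/5992.45 − 1 = 0.1924.

19.24%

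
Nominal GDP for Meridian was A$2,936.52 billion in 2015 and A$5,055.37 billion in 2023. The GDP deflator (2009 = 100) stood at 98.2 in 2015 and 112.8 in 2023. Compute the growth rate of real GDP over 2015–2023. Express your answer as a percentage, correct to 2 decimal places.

Real GDP 2015 = 2936.52 / 0.982 = 2990.35.
Real GDP 2023 = 5055.37 / 1.128 = 4481.71.
Real growth = 4481.71 / 2990.35 − 1 = 0.4987.

49.87%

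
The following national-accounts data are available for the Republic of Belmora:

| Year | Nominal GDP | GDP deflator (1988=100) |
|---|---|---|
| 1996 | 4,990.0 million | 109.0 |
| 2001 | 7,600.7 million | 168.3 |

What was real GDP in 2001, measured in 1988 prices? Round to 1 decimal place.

4,516.2 million

Real GDP = Nominal / (GDP deflator/100) = 7600.7 / 1.683 = 4516.16.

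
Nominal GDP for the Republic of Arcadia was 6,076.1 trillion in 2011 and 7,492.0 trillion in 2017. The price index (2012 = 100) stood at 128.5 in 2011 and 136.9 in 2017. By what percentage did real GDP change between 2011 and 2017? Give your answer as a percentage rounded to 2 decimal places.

15.74%

Real GDP 2011 = 6076.1 / 1.285 = 4728.48.
Real GDP 2017 = 7492.0 / 1.369 = 5472.61.
Real growth = 5472.61 / 4728.48 − 1 = 0.1574.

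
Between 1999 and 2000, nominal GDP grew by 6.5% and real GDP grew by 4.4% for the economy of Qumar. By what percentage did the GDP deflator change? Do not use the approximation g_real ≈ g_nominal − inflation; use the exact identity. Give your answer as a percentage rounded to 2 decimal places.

2.01%

(1 + g_nom) = (1 + g_real)(1 + π), so π = 1.0650 / 1.0440 − 1 = 0.02011.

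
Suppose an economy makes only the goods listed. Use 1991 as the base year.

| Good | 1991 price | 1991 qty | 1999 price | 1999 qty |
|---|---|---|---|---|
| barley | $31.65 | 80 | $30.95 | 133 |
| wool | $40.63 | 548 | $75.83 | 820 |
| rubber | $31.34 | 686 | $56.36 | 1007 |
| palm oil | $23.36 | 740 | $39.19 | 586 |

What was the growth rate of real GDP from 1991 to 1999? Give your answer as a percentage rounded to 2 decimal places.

Real GDP 1991 = Nominal GDP 1991 = 31.65·80 + 40.63·548 + 31.34·686 + 23.36·740 = 63582.88.
Real GDP 1999 (at 1991 prices) = 31.65·133 + 40.63·820 + 31.34·1007 + 23.36·586 = 82774.39.
Real growth = 82774.39/63582.88 − 1 = 0.3018.

30.18%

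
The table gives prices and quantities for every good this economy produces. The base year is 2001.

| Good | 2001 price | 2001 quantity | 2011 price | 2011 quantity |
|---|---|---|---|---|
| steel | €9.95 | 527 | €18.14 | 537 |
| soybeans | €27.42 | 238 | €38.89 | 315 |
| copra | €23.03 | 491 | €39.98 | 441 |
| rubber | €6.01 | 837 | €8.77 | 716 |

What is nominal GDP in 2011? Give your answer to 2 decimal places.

€45902.03

Nominal GDP 2011 = Σ (p_2011 × q_2011) = 18.14·537 + 38.89·315 + 39.98·441 + 8.77·716 = 45902.03.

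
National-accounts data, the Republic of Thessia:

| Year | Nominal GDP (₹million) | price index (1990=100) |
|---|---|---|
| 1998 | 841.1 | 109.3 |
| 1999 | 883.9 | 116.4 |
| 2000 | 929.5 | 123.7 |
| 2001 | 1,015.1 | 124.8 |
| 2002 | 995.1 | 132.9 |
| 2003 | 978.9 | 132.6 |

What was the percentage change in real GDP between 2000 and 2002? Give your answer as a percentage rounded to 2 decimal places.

-0.35%

Real GDP 2000 = 929.5/1.237 = 751.41.
Real GDP 2002 = 995.1/1.329 = 748.76.
Change = 748.76/751.41 − 1 = -0.0035.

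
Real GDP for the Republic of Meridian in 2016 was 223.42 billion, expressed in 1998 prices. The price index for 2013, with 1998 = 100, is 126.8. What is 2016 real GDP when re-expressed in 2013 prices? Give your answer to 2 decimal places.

Real GDP in 2013 prices = Real GDP in 1998 prices × (P_2013/P_1998) = 223.42 × 1.268 = 283.30.

283.30 billion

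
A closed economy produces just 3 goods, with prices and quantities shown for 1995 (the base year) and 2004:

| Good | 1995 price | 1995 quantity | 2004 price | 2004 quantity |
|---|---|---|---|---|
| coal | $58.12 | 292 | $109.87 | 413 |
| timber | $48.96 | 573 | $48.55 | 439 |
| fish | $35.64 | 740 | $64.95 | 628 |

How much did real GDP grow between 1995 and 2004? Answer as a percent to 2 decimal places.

Real GDP 1995 = Nominal GDP 1995 = 58.12·292 + 48.96·573 + 35.64·740 = 71398.72.
Real GDP 2004 (at 1995 prices) = 58.12·413 + 48.96·439 + 35.64·628 = 67878.92.
Real growth = 67878.92/71398.72 − 1 = -0.0493.

-4.93%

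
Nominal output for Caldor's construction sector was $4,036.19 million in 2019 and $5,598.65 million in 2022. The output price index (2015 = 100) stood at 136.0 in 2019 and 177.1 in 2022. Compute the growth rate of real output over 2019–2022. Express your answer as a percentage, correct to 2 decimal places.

Deflate each year: 2019 → 4036.19/1.360 = 2967.79; 2022 → 5598.65/1.771 = 3161.29.
So real output changed by 3161.29/2967.79 − 1 = 0.0652, i.e. 6.52%.

6.52%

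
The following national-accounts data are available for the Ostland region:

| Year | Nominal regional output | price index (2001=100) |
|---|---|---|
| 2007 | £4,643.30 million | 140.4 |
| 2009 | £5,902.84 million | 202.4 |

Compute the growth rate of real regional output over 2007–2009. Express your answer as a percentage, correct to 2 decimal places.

-11.82%

Deflate each year: 2007 → 4643.30/1.404 = 3307.19; 2009 → 5902.84/2.024 = 2916.42.
So real regional output changed by 2916.42/3307.19 − 1 = -0.1182, i.e. -11.82%.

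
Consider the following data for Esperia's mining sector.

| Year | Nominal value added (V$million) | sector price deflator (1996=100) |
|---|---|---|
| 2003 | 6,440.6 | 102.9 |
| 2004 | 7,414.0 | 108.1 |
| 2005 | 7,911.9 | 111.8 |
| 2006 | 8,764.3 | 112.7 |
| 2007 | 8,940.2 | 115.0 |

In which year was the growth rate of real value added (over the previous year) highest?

2004: real = 7414.0/1.081 = 6858.46; growth vs 2003 (6259.09) = 9.58%.
2005: real = 7911.9/1.118 = 7076.83; growth vs 2004 (6858.46) = 3.18%.
2006: real = 8764.3/1.127 = 7776.66; growth vs 2005 (7076.83) = 9.89%.
2007: real = 8940.2/1.150 = 7774.09; growth vs 2006 (7776.66) = -0.03%.

2006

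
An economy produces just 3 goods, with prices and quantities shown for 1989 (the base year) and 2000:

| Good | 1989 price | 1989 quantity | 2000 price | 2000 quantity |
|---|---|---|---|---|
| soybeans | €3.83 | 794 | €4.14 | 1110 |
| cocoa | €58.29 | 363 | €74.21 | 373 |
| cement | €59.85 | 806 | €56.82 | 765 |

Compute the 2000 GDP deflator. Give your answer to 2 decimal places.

105.52

Nominal GDP 2000 = 4.14·1110 + 74.21·373 + 56.82·765 = 75743.03.
Real GDP 2000 (at 1989 prices) = 3.83·1110 + 58.29·373 + 59.85·765 = 71778.72.
Deflator = Nominal/Real × 100 = 75743.03/71778.72 × 100 = 105.523.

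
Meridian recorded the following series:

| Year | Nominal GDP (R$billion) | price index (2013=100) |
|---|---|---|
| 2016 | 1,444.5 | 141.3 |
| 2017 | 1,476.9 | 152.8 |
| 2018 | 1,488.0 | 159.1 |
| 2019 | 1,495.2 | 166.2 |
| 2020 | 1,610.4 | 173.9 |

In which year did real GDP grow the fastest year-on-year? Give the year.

2017: real = 1476.9/1.528 = 966.56; growth vs 2016 (1022.29) = -5.45%.
2018: real = 1488.0/1.591 = 935.26; growth vs 2017 (966.56) = -3.24%.
2019: real = 1495.2/1.662 = 899.64; growth vs 2018 (935.26) = -3.81%.
2020: real = 1610.4/1.739 = 926.05; growth vs 2019 (899.64) = 2.94%.

2020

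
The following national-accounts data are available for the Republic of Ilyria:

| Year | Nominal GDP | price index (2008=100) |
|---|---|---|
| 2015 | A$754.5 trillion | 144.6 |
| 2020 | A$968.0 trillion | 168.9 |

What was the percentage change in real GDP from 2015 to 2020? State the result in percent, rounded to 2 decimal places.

Real GDP 2015 = 754.5 / 1.446 = 521.78.
Real GDP 2020 = 968.0 / 1.689 = 573.12.
Real growth = 573.12 / 521.78 − 1 = 0.0984.

9.84%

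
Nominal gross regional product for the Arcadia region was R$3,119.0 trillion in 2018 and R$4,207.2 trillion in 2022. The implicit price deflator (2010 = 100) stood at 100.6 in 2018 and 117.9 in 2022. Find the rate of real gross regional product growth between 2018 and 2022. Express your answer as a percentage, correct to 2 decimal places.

15.10%

Real gross regional product 2018 = 3119.0 / 1.006 = 3100.40.
Real gross regional product 2022 = 4207.2 / 1.179 = 3568.45.
Real growth = 3568.45 / 3100.40 − 1 = 0.1510.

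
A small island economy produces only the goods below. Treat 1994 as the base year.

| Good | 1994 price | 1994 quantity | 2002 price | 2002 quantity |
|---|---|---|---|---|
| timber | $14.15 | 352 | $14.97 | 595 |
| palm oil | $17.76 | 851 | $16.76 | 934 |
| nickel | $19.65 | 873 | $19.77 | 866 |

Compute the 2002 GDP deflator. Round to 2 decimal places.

99.19

Nominal GDP 2002 = 14.97·595 + 16.76·934 + 19.77·866 = 41681.81.
Real GDP 2002 (at 1994 prices) = 14.15·595 + 17.76·934 + 19.65·866 = 42023.99.
Deflator = Nominal/Real × 100 = 41681.81/42023.99 × 100 = 99.186.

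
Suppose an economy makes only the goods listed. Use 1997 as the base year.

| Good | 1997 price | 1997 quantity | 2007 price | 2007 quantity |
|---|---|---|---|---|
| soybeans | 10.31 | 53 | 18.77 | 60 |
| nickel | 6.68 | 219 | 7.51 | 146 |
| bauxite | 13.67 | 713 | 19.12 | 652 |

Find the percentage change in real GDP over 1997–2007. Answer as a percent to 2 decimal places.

Real GDP 1997 = Nominal GDP 1997 = 10.31·53 + 6.68·219 + 13.67·713 = 11756.06.
Real GDP 2007 (at 1997 prices) = 10.31·60 + 6.68·146 + 13.67·652 = 10506.72.
Real growth = 10506.72/11756.06 − 1 = -0.1063.

-10.63%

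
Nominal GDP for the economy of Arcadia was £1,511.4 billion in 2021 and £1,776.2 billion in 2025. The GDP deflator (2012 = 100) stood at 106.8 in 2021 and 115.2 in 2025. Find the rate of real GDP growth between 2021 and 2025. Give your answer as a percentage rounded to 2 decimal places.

Deflate each year: 2021 → 1511.4/1.068 = 1415.17; 2025 → 1776.2/1.152 = 1541.84.
So real GDP changed by 1541.84/1415.17 − 1 = 0.0895, i.e. 8.95%.

8.95%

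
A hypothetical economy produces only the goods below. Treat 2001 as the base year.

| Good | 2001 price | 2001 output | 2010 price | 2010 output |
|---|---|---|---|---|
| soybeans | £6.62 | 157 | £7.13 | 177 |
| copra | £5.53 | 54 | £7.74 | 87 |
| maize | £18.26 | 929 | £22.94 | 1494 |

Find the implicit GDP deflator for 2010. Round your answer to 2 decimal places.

Nominal GDP 2010 = 7.13·177 + 7.74·87 + 22.94·1494 = 36207.75.
Real GDP 2010 (at 2001 prices) = 6.62·177 + 5.53·87 + 18.26·1494 = 28933.29.
Deflator = Nominal/Real × 100 = 36207.75/28933.29 × 100 = 125.142.

125.14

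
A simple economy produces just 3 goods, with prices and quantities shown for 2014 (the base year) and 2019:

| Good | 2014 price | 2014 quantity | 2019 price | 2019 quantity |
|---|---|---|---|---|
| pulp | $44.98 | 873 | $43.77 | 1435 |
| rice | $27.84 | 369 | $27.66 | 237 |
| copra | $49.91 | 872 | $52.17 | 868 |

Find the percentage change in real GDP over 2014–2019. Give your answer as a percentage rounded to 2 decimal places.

Real GDP 2014 = Nominal GDP 2014 = 44.98·873 + 27.84·369 + 49.91·872 = 93062.02.
Real GDP 2019 (at 2014 prices) = 44.98·1435 + 27.84·237 + 49.91·868 = 114466.26.
Real growth = 114466.26/93062.02 − 1 = 0.2300.

23.00%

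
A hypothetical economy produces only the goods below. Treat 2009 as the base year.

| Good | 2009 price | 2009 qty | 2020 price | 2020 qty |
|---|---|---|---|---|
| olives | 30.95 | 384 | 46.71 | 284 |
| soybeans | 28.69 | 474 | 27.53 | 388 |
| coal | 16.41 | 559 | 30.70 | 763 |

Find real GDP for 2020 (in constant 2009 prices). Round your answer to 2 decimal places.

Real GDP 2020 = Σ (p_2009 × q_2020) = 30.95·284 + 28.69·388 + 16.41·763 = 32442.35.

32442.35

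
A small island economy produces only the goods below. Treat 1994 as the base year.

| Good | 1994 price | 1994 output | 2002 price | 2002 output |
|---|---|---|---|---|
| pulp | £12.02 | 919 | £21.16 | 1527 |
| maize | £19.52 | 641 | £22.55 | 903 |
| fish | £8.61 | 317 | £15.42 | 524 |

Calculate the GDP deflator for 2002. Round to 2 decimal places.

Nominal GDP 2002 = 21.16·1527 + 22.55·903 + 15.42·524 = 60754.05.
Real GDP 2002 (at 1994 prices) = 12.02·1527 + 19.52·903 + 8.61·524 = 40492.74.
Deflator = Nominal/Real × 100 = 60754.05/40492.74 × 100 = 150.037.

150.04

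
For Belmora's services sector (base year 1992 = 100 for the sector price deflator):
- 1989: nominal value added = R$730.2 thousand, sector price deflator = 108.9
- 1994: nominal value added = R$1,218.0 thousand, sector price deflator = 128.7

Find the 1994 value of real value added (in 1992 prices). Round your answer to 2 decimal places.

R$946.39 thousand

Real value added = Nominal / (sector price deflator/100) = 1218.0 / 1.287 = 946.39.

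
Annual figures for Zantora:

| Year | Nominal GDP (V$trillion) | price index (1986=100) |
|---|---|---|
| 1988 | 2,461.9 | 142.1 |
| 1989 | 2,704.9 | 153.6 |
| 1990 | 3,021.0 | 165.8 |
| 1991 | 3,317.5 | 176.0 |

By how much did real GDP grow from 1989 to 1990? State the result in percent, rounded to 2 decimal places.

3.47%

Real GDP 1989 = 2704.9/1.536 = 1761.00.
Real GDP 1990 = 3021.0/1.658 = 1822.07.
Change = 1822.07/1761.00 − 1 = 0.0347.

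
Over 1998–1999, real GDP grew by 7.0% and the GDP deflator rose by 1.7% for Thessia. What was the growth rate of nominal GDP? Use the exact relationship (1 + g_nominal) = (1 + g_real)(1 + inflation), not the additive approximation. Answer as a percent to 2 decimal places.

(1 + g_nom) = (1 + g_real)(1 + π) = 1.0700 × 1.0170 = 1.08819.

8.82%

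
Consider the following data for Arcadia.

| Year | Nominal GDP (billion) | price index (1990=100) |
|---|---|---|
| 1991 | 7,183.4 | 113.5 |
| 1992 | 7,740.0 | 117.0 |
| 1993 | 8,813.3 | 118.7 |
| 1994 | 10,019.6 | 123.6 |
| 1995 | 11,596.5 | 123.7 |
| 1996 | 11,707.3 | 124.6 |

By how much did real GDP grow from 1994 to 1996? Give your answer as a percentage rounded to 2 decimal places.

15.91%

Real GDP 1994 = 10019.6/1.236 = 8106.47.
Real GDP 1996 = 11707.3/1.246 = 9395.91.
Change = 9395.91/8106.47 − 1 = 0.1591.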